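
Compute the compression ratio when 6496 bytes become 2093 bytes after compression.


Ratio = original / compressed = 6496 / 2093 = 3.1037

3.1037


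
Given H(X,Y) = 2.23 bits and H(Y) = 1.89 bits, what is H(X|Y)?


H(X|Y) = H(X,Y) - H(Y) = 2.23 - 1.89 = 0.34

0.34 bits


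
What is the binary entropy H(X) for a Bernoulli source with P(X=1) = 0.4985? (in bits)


H = -p*log2(p) - (1-p)*log2(1-p). -0.4985*log2(0.4985) = 0.500661; -0.5015*log2(0.5015) = 0.499333. H = 0.500661 + 0.499333 = 1.0

1.0 bits


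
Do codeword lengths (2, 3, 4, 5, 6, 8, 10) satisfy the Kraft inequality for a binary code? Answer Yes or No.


Kraft sum = sum(2^(-l_i)) = 0.4893, need <= 1. Result: satisfied (a binary prefix-free code with these lengths exists)

Yes


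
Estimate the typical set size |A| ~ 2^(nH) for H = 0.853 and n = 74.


log2|A_typical| = nH = 74 * 0.853 = 63.122, so |A_typical| ~ 2^63.122 = 1.004e+19

1.004e+19


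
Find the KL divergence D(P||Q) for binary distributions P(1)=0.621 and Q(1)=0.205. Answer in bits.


KL = p*log2(p/q) + (1-p)*log2((1-p)/(1-q)) = 0.621*log2(0.621/0.205) + 0.379*log2(0.379/0.795) = 0.5879

0.5879 bits


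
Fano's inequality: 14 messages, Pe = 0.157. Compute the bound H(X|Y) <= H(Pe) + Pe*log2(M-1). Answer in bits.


H(Pe) = -Pe*log2(Pe) - (1-Pe)*log2(1-Pe) = -0.157*log2(0.157) - 0.843*log2(0.843) = 0.419373 + 0.207711 = 0.6271. Pe*log2(M-1) = 0.157*log2(13) = 0.580969. Bound = H(Pe) + Pe*log2(M-1) = 0.419373 + 0.207711 + 0.580969 = 1.2081

1.2081 bits


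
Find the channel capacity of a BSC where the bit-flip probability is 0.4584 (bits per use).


H(p) = -p*log2(p) - (1-p)*log2(1-p) = -0.4584*log2(0.4584) - 0.5416*log2(0.5416) = 0.515847 + 0.479154 = 0.995. C = 1 - H(p) = 1 - 0.995 = 0.005

0.005 bits


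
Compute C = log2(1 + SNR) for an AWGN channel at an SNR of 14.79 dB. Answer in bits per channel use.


SNR_linear = 10^(14.79/10) = 30.1301; C = log2(1 + SNR_linear) = log2(1 + 30.1301) = 4.9602

4.9602 bits/channel use


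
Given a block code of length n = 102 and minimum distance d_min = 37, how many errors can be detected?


Detection capability = d_min - 1 = 37 - 1 = 36

36 errors


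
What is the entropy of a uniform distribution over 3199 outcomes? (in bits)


H = log2(n) = log2(3199) = 11.6434

11.6434 bits


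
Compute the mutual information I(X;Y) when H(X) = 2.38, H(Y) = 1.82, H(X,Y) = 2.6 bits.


I(X;Y) = H(X) + H(Y) - H(X,Y) = 2.38 + 1.82 - 2.6 = 1.6

1.6 bits


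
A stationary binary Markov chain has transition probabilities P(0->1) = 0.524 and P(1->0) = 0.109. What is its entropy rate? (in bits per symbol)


Stationary distribution: pi_0 = p10/(p01+p10) = 0.1722, pi_1 = 0.8278. Entropy rate H' = pi_0*H(p01) + pi_1*H(p10) = 0.1722*0.9983 + 0.8278*0.4969 = 0.5832

0.5832 bits/symbol


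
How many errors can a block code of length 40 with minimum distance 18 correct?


Correction capability = floor((d-1)/2) = floor((18-1)/2) = 8

8 errors


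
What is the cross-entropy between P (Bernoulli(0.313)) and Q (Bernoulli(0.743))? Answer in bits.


H(P,Q) = -p*log2(q) - (1-p)*log2(1-q). -0.313*log2(0.743) = 0.134141; -0.687*log2(0.257) = 1.346630. H(P,Q) = 0.134141 + 1.346630 = 1.4808

1.4808 bits


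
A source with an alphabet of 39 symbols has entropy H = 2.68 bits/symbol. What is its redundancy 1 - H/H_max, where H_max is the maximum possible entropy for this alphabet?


H_max = log2(K) = log2(39) = 5.2854 bits/symbol. Redundancy = 1 - H/H_max = 1 - 2.68/5.2854 = 1 - 0.5071 = 0.4929

0.4929


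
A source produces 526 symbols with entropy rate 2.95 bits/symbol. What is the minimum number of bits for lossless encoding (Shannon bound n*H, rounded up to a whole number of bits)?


Minimum bits >= n * H = 526 * 2.95 = 1551.7, rounded up to a whole number of bits = 1552

1552 bits


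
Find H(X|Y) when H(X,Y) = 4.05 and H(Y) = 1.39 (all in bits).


H(X|Y) = H(X,Y) - H(Y) = 4.05 - 1.39 = 2.66

2.66 bits


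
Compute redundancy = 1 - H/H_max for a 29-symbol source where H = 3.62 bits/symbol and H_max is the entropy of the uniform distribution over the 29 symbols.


H_max = log2(K) = log2(29) = 4.858 bits/symbol. Redundancy = 1 - H/H_max = 1 - 3.62/4.858 = 1 - 0.7452 = 0.2548

0.2548


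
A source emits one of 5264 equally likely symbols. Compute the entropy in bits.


H = log2(n) = log2(5264) = 12.3619

12.3619 bits


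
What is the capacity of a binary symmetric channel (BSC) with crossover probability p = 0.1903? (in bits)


H(p) = -p*log2(p) - (1-p)*log2(1-p) = -0.1903*log2(0.1903) - 0.8097*log2(0.8097) = 0.455512 + 0.246587 = 0.7021. C = 1 - H(p) = 1 - 0.7021 = 0.2979

0.2979 bits


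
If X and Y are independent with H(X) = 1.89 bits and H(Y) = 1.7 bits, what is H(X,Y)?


For independent variables, H(X,Y) = H(X) + H(Y) = 1.89 + 1.7 = 3.59

3.59 bits


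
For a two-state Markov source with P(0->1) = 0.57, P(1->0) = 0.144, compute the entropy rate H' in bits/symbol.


Stationary distribution: pi_0 = p10/(p01+p10) = 0.2017, pi_1 = 0.7983. Entropy rate H' = pi_0*H(p01) + pi_1*H(p10) = 0.2017*0.9858 + 0.7983*0.5946 = 0.6735

0.6735 bits/symbol


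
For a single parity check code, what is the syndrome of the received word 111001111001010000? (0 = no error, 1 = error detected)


Syndrome = XOR of all bits = 1 XOR 1 XOR 1 XOR 0 XOR 0 XOR 1 XOR 1 XOR 1 XOR 1 XOR 0 XOR 0 XOR 1 XOR 0 XOR 1 XOR 0 XOR 0 XOR 0 XOR 0 = 1

1


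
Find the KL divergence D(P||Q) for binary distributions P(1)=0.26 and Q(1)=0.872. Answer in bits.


KL = p*log2(p/q) + (1-p)*log2((1-p)/(1-q)) = 0.26*log2(0.26/0.872) + 0.74*log2(0.74/0.128) = 1.4193

1.4193 bits


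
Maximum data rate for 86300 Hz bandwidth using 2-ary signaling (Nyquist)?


Rate = 2 * B * log2(M) = 2 * 86300 * 1.0 = 172600.0

172600.0 bps


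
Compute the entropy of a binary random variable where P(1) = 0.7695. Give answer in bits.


H = -p*log2(p) - (1-p)*log2(1-p). -0.7695*log2(0.7695) = 0.290876; -0.2305*log2(0.2305) = 0.488006. H = 0.290876 + 0.488006 = 0.7789

0.7789 bits


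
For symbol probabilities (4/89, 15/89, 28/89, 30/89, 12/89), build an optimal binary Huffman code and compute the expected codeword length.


Huffman construction (repeatedly merge the two least-probable nodes; each merge adds 1 bit to every symbol beneath it): 4/89 + 12/89 = 16/89; 15/89 + 16/89 = 31/89; 28/89 + 30/89 = 58/89; 31/89 + 58/89 = 1. Resulting codeword lengths (in the order the probabilities were given): (3, 2, 2, 2, 3). L_avg = sum(p_i * l_i) = 4/89*3 + 15/89*2 + 28/89*2 + 30/89*2 + 12/89*3 = 194/89 = 2.1798

2.1798 bits


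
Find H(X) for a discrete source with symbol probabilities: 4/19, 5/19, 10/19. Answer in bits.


H = -sum(p_i * log2(p_i)). Terms: -(4/19)*log2(4/19) = 0.473248; -(5/19)*log2(5/19) = 0.506842; -(10/19)*log2(10/19) = 0.487368. H = 0.473248 + 0.506842 + 0.487368 = 1.4675

1.4675 bits


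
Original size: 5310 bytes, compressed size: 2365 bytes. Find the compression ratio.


Ratio = original / compressed = 5310 / 2365 = 2.2452

2.2452


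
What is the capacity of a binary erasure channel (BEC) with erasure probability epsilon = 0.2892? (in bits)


C = 1 - epsilon = 1 - 0.2892 = 0.7108

0.7108 bits


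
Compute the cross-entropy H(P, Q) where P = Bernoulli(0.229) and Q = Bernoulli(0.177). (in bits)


H(P,Q) = -p*log2(q) - (1-p)*log2(1-q). -0.229*log2(0.177) = 0.572083; -0.771*log2(0.823) = 0.216678. H(P,Q) = 0.572083 + 0.216678 = 0.7888

0.7888 bits


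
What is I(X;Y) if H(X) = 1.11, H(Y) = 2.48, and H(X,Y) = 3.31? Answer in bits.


I(X;Y) = H(X) + H(Y) - H(X,Y) = 1.11 + 2.48 - 3.31 = 0.28

0.28 bits


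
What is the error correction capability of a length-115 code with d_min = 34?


Correction capability = floor((d-1)/2) = floor((34-1)/2) = 16

16 errors


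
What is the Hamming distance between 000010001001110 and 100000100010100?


Count differing positions: ^ . . . ^ . ^ . ^ . ^ ^ . ^ . = 7 differences

7


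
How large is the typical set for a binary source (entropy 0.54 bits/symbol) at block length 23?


log2|A_typical| = nH = 23 * 0.54 = 12.42, so |A_typical| ~ 2^12.42 = 5.480e+03

5.480e+03


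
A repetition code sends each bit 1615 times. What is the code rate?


Rate = k/n = 1/1615

1/1615


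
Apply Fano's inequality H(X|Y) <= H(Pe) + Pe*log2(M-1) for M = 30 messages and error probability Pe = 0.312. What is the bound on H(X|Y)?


H(Pe) = -Pe*log2(Pe) - (1-Pe)*log2(1-Pe) = -0.312*log2(0.312) - 0.688*log2(0.688) = 0.524279 + 0.371189 = 0.8955. Pe*log2(M-1) = 0.312*log2(29) = 1.515690. Bound = H(Pe) + Pe*log2(M-1) = 0.524279 + 0.371189 + 1.515690 = 2.4112

2.4112 bits


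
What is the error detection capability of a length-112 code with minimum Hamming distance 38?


Detection capability = d_min - 1 = 38 - 1 = 37

37 errors


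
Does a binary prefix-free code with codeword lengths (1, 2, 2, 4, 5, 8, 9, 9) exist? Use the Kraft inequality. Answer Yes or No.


Kraft sum = sum(2^(-l_i)) = 1.1016, need <= 1. Result: violated (a binary prefix-free code with these lengths cannot exist)

No


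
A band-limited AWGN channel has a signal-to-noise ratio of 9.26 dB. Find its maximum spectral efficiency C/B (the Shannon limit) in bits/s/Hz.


SNR_linear = 10^(9.26/10) = 8.4333; C/B = log2(1 + SNR_linear) = log2(1 + 8.4333) = 3.2378

3.2378 bits/s/Hz


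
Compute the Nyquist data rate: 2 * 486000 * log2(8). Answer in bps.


Rate = 2 * B * log2(M) = 2 * 486000 * 3.0 = 2916000.0

2916000.0 bps


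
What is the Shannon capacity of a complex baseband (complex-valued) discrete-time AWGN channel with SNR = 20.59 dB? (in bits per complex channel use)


SNR_linear = 10^(20.59/10) = 114.5513; C = log2(1 + SNR_linear) = log2(1 + 114.5513) = 6.8524

6.8524 bits/channel use


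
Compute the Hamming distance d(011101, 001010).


Count differing positions: . ^ . ^ ^ ^ = 4 differences

4


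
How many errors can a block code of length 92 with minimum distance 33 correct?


Correction capability = floor((d-1)/2) = floor((33-1)/2) = 16

16 errors


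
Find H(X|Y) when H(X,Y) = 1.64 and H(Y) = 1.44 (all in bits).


H(X|Y) = H(X,Y) - H(Y) = 1.64 - 1.44 = 0.2

0.2 bits


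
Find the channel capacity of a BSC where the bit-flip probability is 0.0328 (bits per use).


H(p) = -p*log2(p) - (1-p)*log2(1-p) = -0.0328*log2(0.0328) - 0.9672*log2(0.9672) = 0.161709 + 0.046536 = 0.2082. C = 1 - H(p) = 1 - 0.2082 = 0.7918

0.7918 bits


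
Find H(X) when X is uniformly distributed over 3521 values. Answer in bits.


H = log2(n) = log2(3521) = 11.7818

11.7818 bits


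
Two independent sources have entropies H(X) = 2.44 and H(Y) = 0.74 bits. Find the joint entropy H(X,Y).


For independent variables, H(X,Y) = H(X) + H(Y) = 2.44 + 0.74 = 3.18

3.18 bits


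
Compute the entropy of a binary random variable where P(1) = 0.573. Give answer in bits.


H = -p*log2(p) - (1-p)*log2(1-p). -0.573*log2(0.573) = 0.460344; -0.427*log2(0.427) = 0.524224. H = 0.460344 + 0.524224 = 0.9846

0.9846 bits


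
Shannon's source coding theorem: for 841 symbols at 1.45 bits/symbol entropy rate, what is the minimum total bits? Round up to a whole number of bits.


Minimum bits >= n * H = 841 * 1.45 = 1219.45, rounded up to a whole number of bits = 1220

1220 bits


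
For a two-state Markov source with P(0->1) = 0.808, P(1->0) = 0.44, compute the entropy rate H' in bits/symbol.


Stationary distribution: pi_0 = p10/(p01+p10) = 0.3526, pi_1 = 0.6474. Entropy rate H' = pi_0*H(p01) + pi_1*H(p10) = 0.3526*0.7056 + 0.6474*0.9896 = 0.8895

0.8895 bits/symbol


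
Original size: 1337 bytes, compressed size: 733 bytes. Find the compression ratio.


Ratio = original / compressed = 1337 / 733 = 1.824

1.824


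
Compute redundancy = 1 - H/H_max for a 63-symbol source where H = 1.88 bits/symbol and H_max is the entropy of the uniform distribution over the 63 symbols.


H_max = log2(K) = log2(63) = 5.9773 bits/symbol. Redundancy = 1 - H/H_max = 1 - 1.88/5.9773 = 1 - 0.3145 = 0.6855

0.6855


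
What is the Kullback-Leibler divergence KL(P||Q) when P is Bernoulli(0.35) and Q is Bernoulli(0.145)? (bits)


KL = p*log2(p/q) + (1-p)*log2((1-p)/(1-q)) = 0.35*log2(0.35/0.145) + 0.65*log2(0.65/0.855) = 0.1879

0.1879 bits


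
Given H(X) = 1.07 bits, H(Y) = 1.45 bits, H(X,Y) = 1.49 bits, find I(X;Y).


I(X;Y) = H(X) + H(Y) - H(X,Y) = 1.07 + 1.45 - 1.49 = 1.03

1.03 bits


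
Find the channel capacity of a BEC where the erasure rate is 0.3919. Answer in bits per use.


C = 1 - epsilon = 1 - 0.3919 = 0.6081

0.6081 bits


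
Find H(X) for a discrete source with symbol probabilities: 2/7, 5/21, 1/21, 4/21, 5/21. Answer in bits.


H = -sum(p_i * log2(p_i)). Terms: -(2/7)*log2(2/7) = 0.516387; -(5/21)*log2(5/21) = 0.492950; -(1/21)*log2(1/21) = 0.209158; -(4/21)*log2(4/21) = 0.455680; -(5/21)*log2(5/21) = 0.492950. H = 0.516387 + 0.492950 + 0.209158 + 0.455680 + 0.492950 = 2.1671

2.1671 bits


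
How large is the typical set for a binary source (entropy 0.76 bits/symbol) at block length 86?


log2|A_typical| = nH = 86 * 0.76 = 65.36, so |A_typical| ~ 2^65.36 = 4.735e+19

4.735e+19


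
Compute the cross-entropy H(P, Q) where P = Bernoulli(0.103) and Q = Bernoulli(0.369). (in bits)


H(P,Q) = -p*log2(q) - (1-p)*log2(1-q). -0.103*log2(0.369) = 0.148146; -0.897*log2(0.631) = 0.595866. H(P,Q) = 0.148146 + 0.595866 = 0.744

0.744 bits


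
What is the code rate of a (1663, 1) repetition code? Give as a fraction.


Rate = k/n = 1/1663

1/1663


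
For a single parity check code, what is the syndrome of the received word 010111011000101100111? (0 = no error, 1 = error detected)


Syndrome = XOR of all bits = 0 XOR 1 XOR 0 XOR 1 XOR 1 XOR 1 XOR 0 XOR 1 XOR 1 XOR 0 XOR 0 XOR 0 XOR 1 XOR 0 XOR 1 XOR 1 XOR 0 XOR 0 XOR 1 XOR 1 XOR 1 = 0

0


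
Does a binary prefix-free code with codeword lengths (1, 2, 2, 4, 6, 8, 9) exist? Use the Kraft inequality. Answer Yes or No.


Kraft sum = sum(2^(-l_i)) = 1.084, need <= 1. Result: violated (a binary prefix-free code with these lengths cannot exist)

No


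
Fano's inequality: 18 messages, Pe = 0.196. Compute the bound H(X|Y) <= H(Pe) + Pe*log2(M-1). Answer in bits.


H(Pe) = -Pe*log2(Pe) - (1-Pe)*log2(1-Pe) = -0.196*log2(0.196) - 0.804*log2(0.804) = 0.460811 + 0.253045 = 0.7139. Pe*log2(M-1) = 0.196*log2(17) = 0.801143. Bound = H(Pe) + Pe*log2(M-1) = 0.460811 + 0.253045 + 0.801143 = 1.515

1.515 bits


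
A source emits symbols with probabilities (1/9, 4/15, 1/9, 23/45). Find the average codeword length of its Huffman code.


Huffman construction (repeatedly merge the two least-probable nodes; each merge adds 1 bit to every symbol beneath it): 1/9 + 1/9 = 2/9; 2/9 + 4/15 = 22/45; 22/45 + 23/45 = 1. Resulting codeword lengths (in the order the probabilities were given): (3, 2, 3, 1). L_avg = sum(p_i * l_i) = 1/9*3 + 4/15*2 + 1/9*3 + 23/45*1 = 77/45 = 1.7111

1.7111 bits


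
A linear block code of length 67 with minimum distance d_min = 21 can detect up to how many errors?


Detection capability = d_min - 1 = 21 - 1 = 20

20 errors


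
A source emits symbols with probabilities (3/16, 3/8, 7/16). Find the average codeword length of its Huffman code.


Huffman construction (repeatedly merge the two least-probable nodes; each merge adds 1 bit to every symbol beneath it): 3/16 + 3/8 = 9/16; 7/16 + 9/16 = 1. Resulting codeword lengths (in the order the probabilities were given): (2, 2, 1). L_avg = sum(p_i * l_i) = 3/16*2 + 3/8*2 + 7/16*1 = 25/16 = 1.5625

1.5625 bits


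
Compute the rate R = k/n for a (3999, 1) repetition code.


Rate = k/n = 1/3999

1/3999


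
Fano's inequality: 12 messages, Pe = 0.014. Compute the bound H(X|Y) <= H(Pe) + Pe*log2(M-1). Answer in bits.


H(Pe) = -Pe*log2(Pe) - (1-Pe)*log2(1-Pe) = -0.014*log2(0.014) - 0.986*log2(0.986) = 0.086218 + 0.020056 = 0.1063. Pe*log2(M-1) = 0.014*log2(11) = 0.048432. Bound = H(Pe) + Pe*log2(M-1) = 0.086218 + 0.020056 + 0.048432 = 0.1547

0.1547 bits


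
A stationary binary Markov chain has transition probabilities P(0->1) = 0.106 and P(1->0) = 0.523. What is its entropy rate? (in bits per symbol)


Stationary distribution: pi_0 = p10/(p01+p10) = 0.8315, pi_1 = 0.1685. Entropy rate H' = pi_0*H(p01) + pi_1*H(p10) = 0.8315*0.4877 + 0.1685*0.9985 = 0.5738

0.5738 bits/symbol


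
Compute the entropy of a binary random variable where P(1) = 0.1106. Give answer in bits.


H = -p*log2(p) - (1-p)*log2(1-p). -0.1106*log2(0.1106) = 0.351329; -0.8894*log2(0.8894) = 0.150394. H = 0.351329 + 0.150394 = 0.5017

0.5017 bits


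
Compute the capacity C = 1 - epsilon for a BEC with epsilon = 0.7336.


C = 1 - epsilon = 1 - 0.7336 = 0.2664

0.2664 bits


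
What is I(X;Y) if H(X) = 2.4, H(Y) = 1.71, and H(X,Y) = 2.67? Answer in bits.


I(X;Y) = H(X) + H(Y) - H(X,Y) = 2.4 + 1.71 - 2.67 = 1.44

1.44 bits


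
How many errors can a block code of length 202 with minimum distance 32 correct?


Correction capability = floor((d-1)/2) = floor((32-1)/2) = 15

15 errors


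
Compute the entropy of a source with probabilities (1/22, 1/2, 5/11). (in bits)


H = -sum(p_i * log2(p_i)). Terms: -(1/22)*log2(1/22) = 0.202701; -(1/2)*log2(1/2) = 0.500000; -(5/11)*log2(5/11) = 0.517047. H = 0.202701 + 0.500000 + 0.517047 = 1.2197

1.2197 bits


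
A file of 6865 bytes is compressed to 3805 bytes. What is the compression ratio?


Ratio = original / compressed = 6865 / 3805 = 1.8042

1.8042


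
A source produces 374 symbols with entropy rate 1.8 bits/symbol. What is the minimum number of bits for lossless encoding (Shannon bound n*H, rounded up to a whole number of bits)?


Minimum bits >= n * H = 374 * 1.8 = 673.2, rounded up to a whole number of bits = 674

674 bits


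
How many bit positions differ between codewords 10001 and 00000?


Count differing positions: ^ . . . ^ = 2 differences

2


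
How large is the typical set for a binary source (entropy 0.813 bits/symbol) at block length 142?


log2|A_typical| = nH = 142 * 0.813 = 115.446, so |A_typical| ~ 2^115.446 = 5.659e+34

5.659e+34


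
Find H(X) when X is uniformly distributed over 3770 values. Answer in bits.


H = log2(n) = log2(3770) = 11.8803

11.8803 bits


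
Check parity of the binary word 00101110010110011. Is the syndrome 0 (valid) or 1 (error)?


Syndrome = XOR of all bits = 0 XOR 0 XOR 1 XOR 0 XOR 1 XOR 1 XOR 1 XOR 0 XOR 0 XOR 1 XOR 0 XOR 1 XOR 1 XOR 0 XOR 0 XOR 1 XOR 1 = 1

1


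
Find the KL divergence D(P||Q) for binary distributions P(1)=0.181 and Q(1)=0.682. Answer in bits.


KL = p*log2(p/q) + (1-p)*log2((1-p)/(1-q)) = 0.181*log2(0.181/0.682) + 0.819*log2(0.819/0.318) = 0.7714

0.7714 bits


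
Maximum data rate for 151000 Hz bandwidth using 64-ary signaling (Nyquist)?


Rate = 2 * B * log2(M) = 2 * 151000 * 6.0 = 1812000.0

1812000.0 bps


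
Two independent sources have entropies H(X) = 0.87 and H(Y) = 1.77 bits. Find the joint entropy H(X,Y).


For independent variables, H(X,Y) = H(X) + H(Y) = 0.87 + 1.77 = 2.64

2.64 bits


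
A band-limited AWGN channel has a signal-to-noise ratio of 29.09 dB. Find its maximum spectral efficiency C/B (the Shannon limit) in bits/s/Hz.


SNR_linear = 10^(29.09/10) = 810.9611; C/B = log2(1 + SNR_linear) = log2(1 + 810.9611) = 9.6653

9.6653 bits/s/Hz


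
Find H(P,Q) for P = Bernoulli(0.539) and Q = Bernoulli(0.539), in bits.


H(P,Q) = -p*log2(q) - (1-p)*log2(1-q). -0.539*log2(0.539) = 0.480595; -0.461*log2(0.461) = 0.515011. H(P,Q) = 0.480595 + 0.515011 = 0.9956

0.9956 bits


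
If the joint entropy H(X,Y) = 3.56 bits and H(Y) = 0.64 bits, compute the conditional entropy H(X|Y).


H(X|Y) = H(X,Y) - H(Y) = 3.56 - 0.64 = 2.92

2.92 bits


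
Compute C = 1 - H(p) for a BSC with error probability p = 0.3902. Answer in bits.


H(p) = -p*log2(p) - (1-p)*log2(1-p) = -0.3902*log2(0.3902) - 0.6098*log2(0.6098) = 0.529780 + 0.435148 = 0.9649. C = 1 - H(p) = 1 - 0.9649 = 0.0351

0.0351 bits


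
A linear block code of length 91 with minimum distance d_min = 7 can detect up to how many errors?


Detection capability = d_min - 1 = 7 - 1 = 6

6 errors


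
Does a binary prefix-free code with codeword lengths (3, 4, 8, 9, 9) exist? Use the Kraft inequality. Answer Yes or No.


Kraft sum = sum(2^(-l_i)) = 0.1953, need <= 1. Result: satisfied (a binary prefix-free code with these lengths exists)

Yes


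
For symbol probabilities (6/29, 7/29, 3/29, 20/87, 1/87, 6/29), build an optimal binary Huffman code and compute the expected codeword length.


Huffman construction (repeatedly merge the two least-probable nodes; each merge adds 1 bit to every symbol beneath it): 1/87 + 3/29 = 10/87; 10/87 + 6/29 = 28/87; 6/29 + 20/87 = 38/87; 7/29 + 28/87 = 49/87; 38/87 + 49/87 = 1. Resulting codeword lengths (in the order the probabilities were given): (3, 2, 4, 2, 4, 2). L_avg = sum(p_i * l_i) = 6/29*3 + 7/29*2 + 3/29*4 + 20/87*2 + 1/87*4 + 6/29*2 = 212/87 = 2.4368

2.4368 bits


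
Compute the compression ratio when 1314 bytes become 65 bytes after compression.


Ratio = original / compressed = 1314 / 65 = 20.2154

20.2154


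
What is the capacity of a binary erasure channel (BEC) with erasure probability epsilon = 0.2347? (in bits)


C = 1 - epsilon = 1 - 0.2347 = 0.7653

0.7653 bits


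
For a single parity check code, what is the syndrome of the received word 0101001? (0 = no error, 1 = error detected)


Syndrome = XOR of all bits = 0 XOR 1 XOR 0 XOR 1 XOR 0 XOR 0 XOR 1 = 1

1


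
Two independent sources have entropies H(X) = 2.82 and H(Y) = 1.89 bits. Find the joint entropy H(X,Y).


For independent variables, H(X,Y) = H(X) + H(Y) = 2.82 + 1.89 = 4.71

4.71 bits


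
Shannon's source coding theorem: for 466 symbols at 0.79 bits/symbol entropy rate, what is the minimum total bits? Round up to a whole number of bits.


Minimum bits >= n * H = 466 * 0.79 = 368.14, rounded up to a whole number of bits = 369

369 bits


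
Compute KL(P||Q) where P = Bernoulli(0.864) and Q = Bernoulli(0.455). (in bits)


KL = p*log2(p/q) + (1-p)*log2((1-p)/(1-q)) = 0.864*log2(0.864/0.455) + 0.136*log2(0.136/0.545) = 0.527

0.527 bits


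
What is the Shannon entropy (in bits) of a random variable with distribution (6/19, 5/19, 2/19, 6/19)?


H = -sum(p_i * log2(p_i)). Terms: -(6/19)*log2(6/19) = 0.525147; -(5/19)*log2(5/19) = 0.506842; -(2/19)*log2(2/19) = 0.341887; -(6/19)*log2(6/19) = 0.525147. H = 0.525147 + 0.506842 + 0.341887 + 0.525147 = 1.899

1.899 bits


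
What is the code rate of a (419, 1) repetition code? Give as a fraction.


Rate = k/n = 1/419

1/419


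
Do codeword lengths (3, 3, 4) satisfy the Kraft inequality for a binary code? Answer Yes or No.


Kraft sum = sum(2^(-l_i)) = 0.3125, need <= 1. Result: satisfied (a binary prefix-free code with these lengths exists)

Yes


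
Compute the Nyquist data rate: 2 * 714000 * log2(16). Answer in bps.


Rate = 2 * B * log2(M) = 2 * 714000 * 4.0 = 5712000.0

5712000.0 bps


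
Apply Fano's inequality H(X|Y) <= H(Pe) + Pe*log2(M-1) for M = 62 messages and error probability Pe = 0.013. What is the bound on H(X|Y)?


H(Pe) = -Pe*log2(Pe) - (1-Pe)*log2(1-Pe) = -0.013*log2(0.013) - 0.987*log2(0.987) = 0.081449 + 0.018633 = 0.1001. Pe*log2(M-1) = 0.013*log2(61) = 0.077100. Bound = H(Pe) + Pe*log2(M-1) = 0.081449 + 0.018633 + 0.077100 = 0.1772

0.1772 bits


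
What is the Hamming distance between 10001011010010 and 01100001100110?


Count differing positions: ^ ^ ^ . ^ . ^ . ^ ^ . ^ . . = 8 differences

8


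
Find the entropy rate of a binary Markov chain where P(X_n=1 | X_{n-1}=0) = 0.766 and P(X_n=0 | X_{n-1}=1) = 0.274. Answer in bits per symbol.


Stationary distribution: pi_0 = p10/(p01+p10) = 0.2635, pi_1 = 0.7365. Entropy rate H' = pi_0*H(p01) + pi_1*H(p10) = 0.2635*0.7849 + 0.7365*0.8471 = 0.8308

0.8308 bits/symbol


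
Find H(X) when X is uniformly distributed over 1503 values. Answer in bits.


H = log2(n) = log2(1503) = 10.5536

10.5536 bits


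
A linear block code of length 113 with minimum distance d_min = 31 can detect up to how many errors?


Detection capability = d_min - 1 = 31 - 1 = 30

30 errors


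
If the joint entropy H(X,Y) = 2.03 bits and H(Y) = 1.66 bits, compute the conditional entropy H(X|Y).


H(X|Y) = H(X,Y) - H(Y) = 2.03 - 1.66 = 0.37

0.37 bits


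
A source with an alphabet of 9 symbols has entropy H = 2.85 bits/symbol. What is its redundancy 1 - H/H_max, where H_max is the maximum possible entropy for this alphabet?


H_max = log2(K) = log2(9) = 3.1699 bits/symbol. Redundancy = 1 - H/H_max = 1 - 2.85/3.1699 = 1 - 0.8991 = 0.1009

0.1009


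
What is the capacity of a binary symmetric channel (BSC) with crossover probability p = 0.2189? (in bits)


H(p) = -p*log2(p) - (1-p)*log2(1-p) = -0.2189*log2(0.2189) - 0.7811*log2(0.7811) = 0.479754 + 0.278400 = 0.7582. C = 1 - H(p) = 1 - 0.7582 = 0.2418

0.2418 bits


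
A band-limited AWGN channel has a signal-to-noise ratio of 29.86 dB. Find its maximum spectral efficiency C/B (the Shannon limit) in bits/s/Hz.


SNR_linear = 10^(29.86/10) = 968.2779; C/B = log2(1 + SNR_linear) = log2(1 + 968.2779) = 9.9208

9.9208 bits/s/Hz


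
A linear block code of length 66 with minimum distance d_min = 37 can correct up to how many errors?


Correction capability = floor((d-1)/2) = floor((37-1)/2) = 18

18 errors


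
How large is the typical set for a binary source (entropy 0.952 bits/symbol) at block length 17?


log2|A_typical| = nH = 17 * 0.952 = 16.184, so |A_typical| ~ 2^16.184 = 7.445e+04

7.445e+04


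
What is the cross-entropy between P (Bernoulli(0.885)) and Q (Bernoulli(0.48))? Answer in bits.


H(P,Q) = -p*log2(q) - (1-p)*log2(1-q). -0.885*log2(0.48) = 0.937121; -0.115*log2(0.52) = 0.108493. H(P,Q) = 0.937121 + 0.108493 = 1.0456

1.0456 bits


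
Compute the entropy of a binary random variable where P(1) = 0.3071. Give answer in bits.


H = -p*log2(p) - (1-p)*log2(1-p). -0.3071*log2(0.3071) = 0.523059; -0.6929*log2(0.6929) = 0.366739. H = 0.523059 + 0.366739 = 0.8898

0.8898 bits


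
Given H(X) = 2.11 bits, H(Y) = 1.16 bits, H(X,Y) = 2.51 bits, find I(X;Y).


I(X;Y) = H(X) + H(Y) - H(X,Y) = 2.11 + 1.16 - 2.51 = 0.76

0.76 bits


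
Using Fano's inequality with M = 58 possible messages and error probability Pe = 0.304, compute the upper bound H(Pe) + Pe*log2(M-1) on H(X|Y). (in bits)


H(Pe) = -Pe*log2(Pe) - (1-Pe)*log2(1-Pe) = -0.304*log2(0.304) - 0.696*log2(0.696) = 0.522228 + 0.363897 = 0.8861. Pe*log2(M-1) = 0.304*log2(57) = 1.773199. Bound = H(Pe) + Pe*log2(M-1) = 0.522228 + 0.363897 + 1.773199 = 2.6593

2.6593 bits


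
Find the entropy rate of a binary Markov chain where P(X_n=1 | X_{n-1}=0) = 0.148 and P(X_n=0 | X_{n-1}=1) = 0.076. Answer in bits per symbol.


Stationary distribution: pi_0 = p10/(p01+p10) = 0.3393, pi_1 = 0.6607. Entropy rate H' = pi_0*H(p01) + pi_1*H(p10) = 0.3393*0.6048 + 0.6607*0.3879 = 0.4615

0.4615 bits/symbol


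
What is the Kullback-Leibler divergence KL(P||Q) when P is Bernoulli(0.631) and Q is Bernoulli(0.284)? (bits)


KL = p*log2(p/q) + (1-p)*log2((1-p)/(1-q)) = 0.631*log2(0.631/0.284) + 0.369*log2(0.369/0.716) = 0.3739

0.3739 bits


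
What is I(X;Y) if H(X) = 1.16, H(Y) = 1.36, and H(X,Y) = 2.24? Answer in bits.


I(X;Y) = H(X) + H(Y) - H(X,Y) = 1.16 + 1.36 - 2.24 = 0.28

0.28 bits


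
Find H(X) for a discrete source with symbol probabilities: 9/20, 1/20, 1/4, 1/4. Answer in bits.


H = -sum(p_i * log2(p_i)). Terms: -(9/20)*log2(9/20) = 0.518401; -(1/20)*log2(1/20) = 0.216096; -(1/4)*log2(1/4) = 0.500000; -(1/4)*log2(1/4) = 0.500000. H = 0.518401 + 0.216096 + 0.500000 + 0.500000 = 1.7345

1.7345 bits


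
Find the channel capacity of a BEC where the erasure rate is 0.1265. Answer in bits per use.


C = 1 - epsilon = 1 - 0.1265 = 0.8735

0.8735 bits


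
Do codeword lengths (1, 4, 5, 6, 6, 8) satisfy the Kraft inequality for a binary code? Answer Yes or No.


Kraft sum = sum(2^(-l_i)) = 0.6289, need <= 1. Result: satisfied (a binary prefix-free code with these lengths exists)

Yes


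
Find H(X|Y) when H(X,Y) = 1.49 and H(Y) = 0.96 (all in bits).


H(X|Y) = H(X,Y) - H(Y) = 1.49 - 0.96 = 0.53

0.53 bits


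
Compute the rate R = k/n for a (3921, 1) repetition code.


Rate = k/n = 1/3921

1/3921


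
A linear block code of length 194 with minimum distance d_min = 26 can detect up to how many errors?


Detection capability = d_min - 1 = 26 - 1 = 25

25 errors


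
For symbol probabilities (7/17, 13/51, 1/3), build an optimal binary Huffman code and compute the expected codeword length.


Huffman construction (repeatedly merge the two least-probable nodes; each merge adds 1 bit to every symbol beneath it): 13/51 + 1/3 = 10/17; 7/17 + 10/17 = 1. Resulting codeword lengths (in the order the probabilities were given): (1, 2, 2). L_avg = sum(p_i * l_i) = 7/17*1 + 13/51*2 + 1/3*2 = 27/17 = 1.5882

1.5882 bits


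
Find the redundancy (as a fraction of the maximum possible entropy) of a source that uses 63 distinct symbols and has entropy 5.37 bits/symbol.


H_max = log2(K) = log2(63) = 5.9773 bits/symbol. Redundancy = 1 - H/H_max = 1 - 5.37/5.9773 = 1 - 0.8984 = 0.1016

0.1016


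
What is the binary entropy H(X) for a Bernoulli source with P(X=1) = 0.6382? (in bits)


H = -p*log2(p) - (1-p)*log2(1-p). -0.6382*log2(0.6382) = 0.413502; -0.3618*log2(0.3618) = 0.530665. H = 0.413502 + 0.530665 = 0.9442

0.9442 bits


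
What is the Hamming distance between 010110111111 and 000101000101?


Count differing positions: . ^ . . ^ ^ ^ ^ ^ . ^ . = 7 differences

7


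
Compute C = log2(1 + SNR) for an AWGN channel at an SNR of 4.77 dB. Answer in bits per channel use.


SNR_linear = 10^(4.77/10) = 2.9992; C = log2(1 + SNR_linear) = log2(1 + 2.9992) = 1.9997

1.9997 bits/channel use


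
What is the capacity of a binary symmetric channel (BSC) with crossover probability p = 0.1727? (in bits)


H(p) = -p*log2(p) - (1-p)*log2(1-p) = -0.1727*log2(0.1727) - 0.8273*log2(0.8273) = 0.437563 + 0.226281 = 0.6638. C = 1 - H(p) = 1 - 0.6638 = 0.3362

0.3362 bits


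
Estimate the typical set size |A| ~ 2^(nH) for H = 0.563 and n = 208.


log2|A_typical| = nH = 208 * 0.563 = 117.104, so |A_typical| ~ 2^117.104 = 1.786e+35

1.786e+35


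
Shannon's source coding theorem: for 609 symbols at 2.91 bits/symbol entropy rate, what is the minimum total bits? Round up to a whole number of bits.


Minimum bits >= n * H = 609 * 2.91 = 1772.19, rounded up to a whole number of bits = 1773

1773 bits


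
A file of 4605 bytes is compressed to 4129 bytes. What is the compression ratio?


Ratio = original / compressed = 4605 / 4129 = 1.1153

1.1153


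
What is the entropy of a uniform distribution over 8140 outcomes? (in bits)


H = log2(n) = log2(8140) = 12.9908

12.9908 bits


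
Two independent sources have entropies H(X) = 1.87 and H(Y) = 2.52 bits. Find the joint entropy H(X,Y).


For independent variables, H(X,Y) = H(X) + H(Y) = 1.87 + 2.52 = 4.39

4.39 bits


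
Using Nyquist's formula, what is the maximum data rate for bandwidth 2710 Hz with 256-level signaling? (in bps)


Rate = 2 * B * log2(M) = 2 * 2710 * 8.0 = 43360.0

43360.0 bps


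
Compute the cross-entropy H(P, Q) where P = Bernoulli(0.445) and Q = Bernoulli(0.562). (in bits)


H(P,Q) = -p*log2(q) - (1-p)*log2(1-q). -0.445*log2(0.562) = 0.369954; -0.555*log2(0.438) = 0.661003. H(P,Q) = 0.369954 + 0.661003 = 1.031

1.031 bits


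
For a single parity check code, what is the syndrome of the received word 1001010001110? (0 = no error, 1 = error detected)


Syndrome = XOR of all bits = 1 XOR 0 XOR 0 XOR 1 XOR 0 XOR 1 XOR 0 XOR 0 XOR 0 XOR 1 XOR 1 XOR 1 XOR 0 = 0

0


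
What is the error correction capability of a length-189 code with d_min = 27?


Correction capability = floor((d-1)/2) = floor((27-1)/2) = 13

13 errors


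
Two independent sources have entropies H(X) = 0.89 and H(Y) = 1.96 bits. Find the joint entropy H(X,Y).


For independent variables, H(X,Y) = H(X) + H(Y) = 0.89 + 1.96 = 2.85

2.85 bits


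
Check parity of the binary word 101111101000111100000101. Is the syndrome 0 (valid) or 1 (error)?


Syndrome = XOR of all bits = 1 XOR 0 XOR 1 XOR 1 XOR 1 XOR 1 XOR 1 XOR 0 XOR 1 XOR 0 XOR 0 XOR 0 XOR 1 XOR 1 XOR 1 XOR 1 XOR 0 XOR 0 XOR 0 XOR 0 XOR 0 XOR 1 XOR 0 XOR 1 = 1

1


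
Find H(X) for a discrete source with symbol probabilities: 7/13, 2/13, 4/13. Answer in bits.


H = -sum(p_i * log2(p_i)). Terms: -(7/13)*log2(7/13) = 0.480892; -(2/13)*log2(2/13) = 0.415452; -(4/13)*log2(4/13) = 0.523212. H = 0.480892 + 0.415452 + 0.523212 = 1.4196

1.4196 bits


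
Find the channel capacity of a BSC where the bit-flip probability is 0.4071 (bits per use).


H(p) = -p*log2(p) - (1-p)*log2(1-p) = -0.4071*log2(0.4071) - 0.5929*log2(0.5929) = 0.527823 + 0.447129 = 0.975. C = 1 - H(p) = 1 - 0.975 = 0.025

0.025 bits


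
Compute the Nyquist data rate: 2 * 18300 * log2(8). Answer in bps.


Rate = 2 * B * log2(M) = 2 * 18300 * 3.0 = 109800.0

109800.0 bps


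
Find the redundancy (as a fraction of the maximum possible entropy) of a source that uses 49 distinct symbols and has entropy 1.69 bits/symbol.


H_max = log2(K) = log2(49) = 5.6147 bits/symbol. Redundancy = 1 - H/H_max = 1 - 1.69/5.6147 = 1 - 0.301 = 0.699

0.699


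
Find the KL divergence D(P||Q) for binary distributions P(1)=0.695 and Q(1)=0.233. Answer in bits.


KL = p*log2(p/q) + (1-p)*log2((1-p)/(1-q)) = 0.695*log2(0.695/0.233) + 0.305*log2(0.305/0.767) = 0.69

0.69 bits


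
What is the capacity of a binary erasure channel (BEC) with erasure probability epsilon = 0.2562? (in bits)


C = 1 - epsilon = 1 - 0.2562 = 0.7438

0.7438 bits


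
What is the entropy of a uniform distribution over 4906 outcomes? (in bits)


H = log2(n) = log2(4906) = 12.2603

12.2603 bits


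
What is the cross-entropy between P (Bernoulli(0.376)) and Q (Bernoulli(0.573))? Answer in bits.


H(P,Q) = -p*log2(q) - (1-p)*log2(1-q). -0.376*log2(0.573) = 0.302076; -0.624*log2(0.427) = 0.766080. H(P,Q) = 0.302076 + 0.766080 = 1.0682

1.0682 bits


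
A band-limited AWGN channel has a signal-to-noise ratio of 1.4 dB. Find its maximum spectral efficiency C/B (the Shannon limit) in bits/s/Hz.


SNR_linear = 10^(1.4/10) = 1.3804; C/B = log2(1 + SNR_linear) = log2(1 + 1.3804) = 1.2512

1.2512 bits/s/Hz


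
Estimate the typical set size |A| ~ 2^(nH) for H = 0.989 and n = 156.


log2|A_typical| = nH = 156 * 0.989 = 154.284, so |A_typical| ~ 2^154.284 = 2.780e+46

2.780e+46


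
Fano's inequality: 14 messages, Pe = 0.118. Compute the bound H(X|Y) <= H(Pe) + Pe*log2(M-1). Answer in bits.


H(Pe) = -Pe*log2(Pe) - (1-Pe)*log2(1-Pe) = -0.118*log2(0.118) - 0.882*log2(0.882) = 0.363811 + 0.159774 = 0.5236. Pe*log2(M-1) = 0.118*log2(13) = 0.436652. Bound = H(Pe) + Pe*log2(M-1) = 0.363811 + 0.159774 + 0.436652 = 0.9602

0.9602 bits


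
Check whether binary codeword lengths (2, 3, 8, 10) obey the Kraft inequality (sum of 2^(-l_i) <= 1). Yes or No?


Kraft sum = sum(2^(-l_i)) = 0.3799, need <= 1. Result: satisfied (a binary prefix-free code with these lengths exists)

Yes


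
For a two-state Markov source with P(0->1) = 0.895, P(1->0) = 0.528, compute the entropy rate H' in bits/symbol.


Stationary distribution: pi_0 = p10/(p01+p10) = 0.371, pi_1 = 0.629. Entropy rate H' = pi_0*H(p01) + pi_1*H(p10) = 0.371*0.4846 + 0.629*0.9977 = 0.8074

0.8074 bits/symbol


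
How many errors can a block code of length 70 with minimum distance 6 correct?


Correction capability = floor((d-1)/2) = floor((6-1)/2) = 2

2 errors


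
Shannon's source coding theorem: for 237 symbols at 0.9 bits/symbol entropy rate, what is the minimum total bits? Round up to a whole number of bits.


Minimum bits >= n * H = 237 * 0.9 = 213.3, rounded up to a whole number of bits = 214

214 bits


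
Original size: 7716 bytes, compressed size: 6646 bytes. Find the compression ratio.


Ratio = original / compressed = 7716 / 6646 = 1.161

1.161


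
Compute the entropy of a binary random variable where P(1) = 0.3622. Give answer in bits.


H = -p*log2(p) - (1-p)*log2(1-p). -0.3622*log2(0.3622) = 0.530674; -0.6378*log2(0.6378) = 0.413820. H = 0.530674 + 0.413820 = 0.9445

0.9445 bits


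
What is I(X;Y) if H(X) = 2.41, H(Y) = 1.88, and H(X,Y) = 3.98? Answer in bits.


I(X;Y) = H(X) + H(Y) - H(X,Y) = 2.41 + 1.88 - 3.98 = 0.31

0.31 bits


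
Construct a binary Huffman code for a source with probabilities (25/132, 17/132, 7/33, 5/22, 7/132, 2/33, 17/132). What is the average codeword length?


Huffman construction (repeatedly merge the two least-probable nodes; each merge adds 1 bit to every symbol beneath it): 7/132 + 2/33 = 5/44; 5/44 + 17/132 = 8/33; 17/132 + 25/132 = 7/22; 7/33 + 5/22 = 29/66; 8/33 + 7/22 = 37/66; 29/66 + 37/66 = 1. Resulting codeword lengths (in the order the probabilities were given): (3, 3, 2, 2, 4, 4, 3). L_avg = sum(p_i * l_i) = 25/132*3 + 17/132*3 + 7/33*2 + 5/22*2 + 7/132*4 + 2/33*4 + 17/132*3 = 353/132 = 2.6742

2.6742 bits


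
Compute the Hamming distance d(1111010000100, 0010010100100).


Count differing positions: ^ ^ . ^ . . . ^ . . . . . = 4 differences

4


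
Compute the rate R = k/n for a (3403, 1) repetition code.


Rate = k/n = 1/3403

1/3403


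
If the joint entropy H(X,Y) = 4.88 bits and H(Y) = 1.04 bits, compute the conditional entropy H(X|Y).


H(X|Y) = H(X,Y) - H(Y) = 4.88 - 1.04 = 3.84

3.84 bits


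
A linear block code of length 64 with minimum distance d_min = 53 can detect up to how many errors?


Detection capability = d_min - 1 = 53 - 1 = 52

52 errors


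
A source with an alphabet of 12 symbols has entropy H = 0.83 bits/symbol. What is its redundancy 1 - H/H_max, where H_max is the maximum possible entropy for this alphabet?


H_max = log2(K) = log2(12) = 3.585 bits/symbol. Redundancy = 1 - H/H_max = 1 - 0.83/3.585 = 1 - 0.2315 = 0.7685

0.7685


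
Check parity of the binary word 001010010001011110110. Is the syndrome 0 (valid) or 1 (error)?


Syndrome = XOR of all bits = 0 XOR 0 XOR 1 XOR 0 XOR 1 XOR 0 XOR 0 XOR 1 XOR 0 XOR 0 XOR 0 XOR 1 XOR 0 XOR 1 XOR 1 XOR 1 XOR 1 XOR 0 XOR 1 XOR 1 XOR 0 = 0

0


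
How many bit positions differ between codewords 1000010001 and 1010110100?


Count differing positions: . . ^ . ^ . . ^ . ^ = 4 differences

4


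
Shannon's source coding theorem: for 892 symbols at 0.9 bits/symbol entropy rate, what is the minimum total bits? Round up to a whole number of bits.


Minimum bits >= n * H = 892 * 0.9 = 802.8, rounded up to a whole number of bits = 803

803 bits


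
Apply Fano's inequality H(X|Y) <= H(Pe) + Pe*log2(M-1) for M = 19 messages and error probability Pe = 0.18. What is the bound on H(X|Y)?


H(Pe) = -Pe*log2(Pe) - (1-Pe)*log2(1-Pe) = -0.18*log2(0.18) - 0.82*log2(0.82) = 0.445308 + 0.234769 = 0.6801. Pe*log2(M-1) = 0.18*log2(18) = 0.750587. Bound = H(Pe) + Pe*log2(M-1) = 0.445308 + 0.234769 + 0.750587 = 1.4307

1.4307 bits


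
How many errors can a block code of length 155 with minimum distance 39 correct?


Correction capability = floor((d-1)/2) = floor((39-1)/2) = 19

19 errors


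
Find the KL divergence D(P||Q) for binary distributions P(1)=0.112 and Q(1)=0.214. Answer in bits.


KL = p*log2(p/q) + (1-p)*log2((1-p)/(1-q)) = 0.112*log2(0.112/0.214) + 0.888*log2(0.888/0.786) = 0.0517

0.0517 bits


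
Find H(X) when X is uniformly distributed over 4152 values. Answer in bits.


H = log2(n) = log2(4152) = 12.0196

12.0196 bits
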